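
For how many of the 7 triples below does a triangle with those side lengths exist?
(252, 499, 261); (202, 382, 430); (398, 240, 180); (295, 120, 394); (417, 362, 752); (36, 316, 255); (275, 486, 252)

6

(252,261,499): 252+261 > 499 → valid
(202,382,430): 202+382 > 430 → valid
(180,240,398): 180+240 > 398 → valid
(120,295,394): 120+295 > 394 → valid
(362,417,752): 362+417 > 752 → valid
(36,255,316): 36+255 ≤ 316 → not valid
(252,275,486): 252+275 > 486 → valid
6 of the 7 triples form a triangle.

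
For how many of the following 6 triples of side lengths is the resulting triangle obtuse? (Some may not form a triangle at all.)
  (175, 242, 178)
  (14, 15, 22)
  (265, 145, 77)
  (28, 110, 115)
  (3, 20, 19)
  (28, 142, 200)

(175,242,178): 175²+178² = 62309 > 58564 = 242² → acute
(14,15,22): 14²+15² = 421 < 484 = 22² → obtuse
(265,145,77): 77+145 ≤ 265, not a triangle
(28,110,115): 28²+110² = 12884 < 13225 = 115² → obtuse
(3,20,19): 3²+19² = 370 < 400 = 20² → obtuse
(28,142,200): 28+142 ≤ 200, not a triangle
3 of the 6 are obtuse.

3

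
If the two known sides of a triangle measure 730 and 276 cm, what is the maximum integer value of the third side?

The third side must be strictly less than 730 + 276 = 1006.
The largest integer below 1006 is 1005.

1005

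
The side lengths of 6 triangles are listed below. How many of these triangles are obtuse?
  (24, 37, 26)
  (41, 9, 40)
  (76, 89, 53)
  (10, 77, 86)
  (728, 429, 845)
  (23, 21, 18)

2

(24,37,26): 24²+26² = 1252 < 1369 = 37² → obtuse
(41,9,40): 9²+40² = 1681 = 41² → right
(76,89,53): 53²+76² = 8585 > 7921 = 89² → acute
(10,77,86): 10²+77² = 6029 < 7396 = 86² → obtuse
(728,429,845): 429²+728² = 714025 = 845² → right
(23,21,18): 18²+21² = 765 > 529 = 23² → acute
2 of the 6 are obtuse.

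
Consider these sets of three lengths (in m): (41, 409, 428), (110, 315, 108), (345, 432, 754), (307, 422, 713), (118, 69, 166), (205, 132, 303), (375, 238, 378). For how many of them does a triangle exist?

6

(41,409,428): 41+409 > 428 → valid
(108,110,315): 108+110 ≤ 315 → not valid
(345,432,754): 345+432 > 754 → valid
(307,422,713): 307+422 > 713 → valid
(69,118,166): 69+118 > 166 → valid
(132,205,303): 132+205 > 303 → valid
(238,375,378): 238+375 > 378 → valid
6 of the 7 triples form a triangle.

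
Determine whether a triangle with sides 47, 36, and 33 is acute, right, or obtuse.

Compare the square of the longest side to the sum of squares of the other two: 33² + 36² = 2385 > 2209 = 47².

acute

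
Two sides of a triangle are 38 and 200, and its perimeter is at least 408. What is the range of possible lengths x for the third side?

Triangle inequality alone gives 162 < x < 238.
The perimeter condition gives x ≥ 408 − 38 − 200 = 170.
Intersecting the two: 170 ≤ x < 238.

170 ≤ x < 238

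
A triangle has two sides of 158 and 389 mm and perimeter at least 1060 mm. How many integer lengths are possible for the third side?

34

Triangle inequality: 231 < x < 547. Perimeter ≥ 1060 gives x ≥ 1060 − 158 − 389 = 513.
So 513 ≤ x < 547; integers 513 through 546: 34 values.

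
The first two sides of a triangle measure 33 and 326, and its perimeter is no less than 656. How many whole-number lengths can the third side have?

62

Triangle inequality: 293 < x < 359. Perimeter ≥ 656 gives x ≥ 656 − 33 − 326 = 297.
So 297 ≤ x < 359; integers 297 through 358: 62 values.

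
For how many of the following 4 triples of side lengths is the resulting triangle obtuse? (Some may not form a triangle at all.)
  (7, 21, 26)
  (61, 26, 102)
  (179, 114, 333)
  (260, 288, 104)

(7,21,26): 7²+21² = 490 < 676 = 26² → obtuse
(61,26,102): 26+61 ≤ 102, not a triangle
(179,114,333): 114+179 ≤ 333, not a triangle
(260,288,104): 104²+260² = 78416 < 82944 = 288² → obtuse
2 of the 4 are obtuse.

2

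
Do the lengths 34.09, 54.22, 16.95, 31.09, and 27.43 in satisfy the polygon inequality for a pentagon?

Yes

A pentagon exists iff every side is shorter than the sum of the others — equivalently, the longest side is less than the sum of the rest.
Longest side 54.22 < 109.56 (sum of the remaining 4), so yes.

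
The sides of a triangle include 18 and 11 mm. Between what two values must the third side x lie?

By the triangle inequality, x must be less than 18 + 11 = 29 and greater than |18 − 11| = 7.

7 < x < 29 (mm)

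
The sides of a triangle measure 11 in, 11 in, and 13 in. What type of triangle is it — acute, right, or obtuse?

Compare the square of the longest side to the sum of squares of the other two: 11² + 11² = 242 > 169 = 13².

acute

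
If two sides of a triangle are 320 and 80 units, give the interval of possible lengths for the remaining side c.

By the triangle inequality, c must be less than 320 + 80 = 400 and greater than |320 − 80| = 240.

240 < c < 400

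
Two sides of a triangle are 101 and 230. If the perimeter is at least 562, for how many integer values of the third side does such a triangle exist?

Triangle inequality: 129 < x < 331. Perimeter ≥ 562 gives x ≥ 562 − 101 − 230 = 231.
So 231 ≤ x < 331; integers 231 through 330: 100 values.

100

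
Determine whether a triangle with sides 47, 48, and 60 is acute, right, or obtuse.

acute

Compare the square of the longest side to the sum of squares of the other two: 47² + 48² = 4513 > 3600 = 60².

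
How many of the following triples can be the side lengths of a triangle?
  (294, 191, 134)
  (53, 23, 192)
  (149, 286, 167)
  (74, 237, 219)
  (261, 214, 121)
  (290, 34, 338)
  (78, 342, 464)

4

(134,191,294): 134+191 > 294 → valid
(23,53,192): 23+53 ≤ 192 → not valid
(149,167,286): 149+167 > 286 → valid
(74,219,237): 74+219 > 237 → valid
(121,214,261): 121+214 > 261 → valid
(34,290,338): 34+290 ≤ 338 → not valid
(78,342,464): 78+342 ≤ 464 → not valid
4 of the 7 triples form a triangle.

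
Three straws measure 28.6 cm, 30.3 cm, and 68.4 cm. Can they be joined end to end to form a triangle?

The longest side is 68.4, but the other two sum to only 58.9.
58.9 < 68.4, so the triangle inequality fails.

No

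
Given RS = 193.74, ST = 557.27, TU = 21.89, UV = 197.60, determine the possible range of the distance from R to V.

144.04 ≤ RV ≤ 970.50

The maximum is all hops collinear in one direction: 193.74 + 557.27 + 21.89 + 197.60 = 970.50.
The longest hop is 557.27; the others sum to 413.23. Folding the others back against it leaves at least 557.27 − 413.23 = 144.04.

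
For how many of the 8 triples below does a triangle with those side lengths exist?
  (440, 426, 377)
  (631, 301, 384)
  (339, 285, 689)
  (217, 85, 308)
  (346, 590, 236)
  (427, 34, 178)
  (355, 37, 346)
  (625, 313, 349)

4

(377,426,440): 377+426 > 440 → valid
(301,384,631): 301+384 > 631 → valid
(285,339,689): 285+339 ≤ 689 → not valid
(85,217,308): 85+217 ≤ 308 → not valid
(236,346,590): 236+346 ≤ 590 → not valid
(34,178,427): 34+178 ≤ 427 → not valid
(37,346,355): 37+346 > 355 → valid
(313,349,625): 313+349 > 625 → valid
4 of the 8 triples form a triangle.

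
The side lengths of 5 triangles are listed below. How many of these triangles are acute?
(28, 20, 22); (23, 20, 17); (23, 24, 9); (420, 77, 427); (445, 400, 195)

3

(28,20,22): 20²+22² = 884 > 784 = 28² → acute
(23,20,17): 17²+20² = 689 > 529 = 23² → acute
(23,24,9): 9²+23² = 610 > 576 = 24² → acute
(420,77,427): 77²+420² = 182329 = 427² → right
(445,400,195): 195²+400² = 198025 = 445² → right
3 of the 5 are acute.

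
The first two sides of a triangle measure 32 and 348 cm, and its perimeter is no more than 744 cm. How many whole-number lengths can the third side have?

48

Triangle inequality: 316 < x < 380. Perimeter ≤ 744 gives x ≤ 744 − 32 − 348 = 364.
So 316 < x ≤ 364; integers 317 through 364: 48 values.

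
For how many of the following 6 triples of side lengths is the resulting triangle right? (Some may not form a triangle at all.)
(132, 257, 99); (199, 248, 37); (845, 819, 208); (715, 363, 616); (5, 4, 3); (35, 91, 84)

(132,257,99): 99+132 ≤ 257, not a triangle
(199,248,37): 37+199 ≤ 248, not a triangle
(845,819,208): 208²+819² = 714025 = 845² → right
(715,363,616): 363²+616² = 511225 = 715² → right
(5,4,3): 3²+4² = 25 = 5² → right
(35,91,84): 35²+84² = 8281 = 91² → right
4 of the 6 are right.

4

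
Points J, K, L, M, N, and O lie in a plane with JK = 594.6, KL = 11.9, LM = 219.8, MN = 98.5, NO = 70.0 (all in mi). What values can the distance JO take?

The maximum is all hops collinear in one direction: 594.6 + 11.9 + 219.8 + 98.5 + 70.0 = 994.8.
The longest hop is 594.6; the others sum to 400.2. Folding the others back against it leaves at least 594.6 − 400.2 = 194.4.

194.4 ≤ JO ≤ 994.8 mi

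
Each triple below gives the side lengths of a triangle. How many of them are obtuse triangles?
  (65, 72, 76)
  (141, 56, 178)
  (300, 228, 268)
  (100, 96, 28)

1

(65,72,76): 65²+72² = 9409 > 5776 = 76² → acute
(141,56,178): 56²+141² = 23017 < 31684 = 178² → obtuse
(300,228,268): 228²+268² = 123808 > 90000 = 300² → acute
(100,96,28): 28²+96² = 10000 = 100² → right
1 of the 4 is obtuse.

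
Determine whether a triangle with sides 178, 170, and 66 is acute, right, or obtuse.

Compare the square of the longest side to the sum of squares of the other two: 66² + 170² = 33256 > 31684 = 178².

acute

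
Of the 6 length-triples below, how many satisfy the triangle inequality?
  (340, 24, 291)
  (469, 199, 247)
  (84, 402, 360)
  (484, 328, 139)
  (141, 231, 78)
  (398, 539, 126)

(24,291,340): 24+291 ≤ 340 → not valid
(199,247,469): 199+247 ≤ 469 → not valid
(84,360,402): 84+360 > 402 → valid
(139,328,484): 139+328 ≤ 484 → not valid
(78,141,231): 78+141 ≤ 231 → not valid
(126,398,539): 126+398 ≤ 539 → not valid
1 of the 6 triples forms a triangle.

1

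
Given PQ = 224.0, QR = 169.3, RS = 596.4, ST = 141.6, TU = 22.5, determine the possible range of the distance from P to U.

The maximum is all hops collinear in one direction: 224.0 + 169.3 + 596.4 + 141.6 + 22.5 = 1153.8.
The longest hop is 596.4; the others sum to 557.4. Folding the others back against it leaves at least 596.4 − 557.4 = 39.0.

39.0 ≤ PU ≤ 1153.8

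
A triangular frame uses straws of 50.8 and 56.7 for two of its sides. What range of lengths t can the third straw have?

5.9 < t < 107.5

By the triangle inequality, t must be less than 50.8 + 56.7 = 107.5 and greater than |50.8 − 56.7| = 5.9.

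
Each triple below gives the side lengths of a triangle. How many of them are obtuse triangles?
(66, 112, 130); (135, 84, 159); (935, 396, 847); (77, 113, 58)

(66,112,130): 66²+112² = 16900 = 130² → right
(135,84,159): 84²+135² = 25281 = 159² → right
(935,396,847): 396²+847² = 874225 = 935² → right
(77,113,58): 58²+77² = 9293 < 12769 = 113² → obtuse
1 of the 4 is obtuse.

1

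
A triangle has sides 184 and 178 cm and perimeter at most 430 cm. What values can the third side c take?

Triangle inequality alone gives 6 < c < 362.
The perimeter condition gives c ≤ 430 − 184 − 178 = 68.
Intersecting the two: 6 < c ≤ 68.

6 < c ≤ 68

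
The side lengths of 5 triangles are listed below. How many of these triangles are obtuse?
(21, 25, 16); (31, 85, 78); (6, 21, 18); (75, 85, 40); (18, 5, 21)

3

(21,25,16): 16²+21² = 697 > 625 = 25² → acute
(31,85,78): 31²+78² = 7045 < 7225 = 85² → obtuse
(6,21,18): 6²+18² = 360 < 441 = 21² → obtuse
(75,85,40): 40²+75² = 7225 = 85² → right
(18,5,21): 5²+18² = 349 < 441 = 21² → obtuse
3 of the 5 are obtuse.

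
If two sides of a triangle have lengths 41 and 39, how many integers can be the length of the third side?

77

The third side lies in the open interval (2, 80).
Integers from 3 to 79 inclusive: 79 − 3 + 1 = 77.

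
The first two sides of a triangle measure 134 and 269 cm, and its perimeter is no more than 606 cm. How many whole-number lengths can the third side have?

68

Triangle inequality: 135 < x < 403. Perimeter ≤ 606 gives x ≤ 606 − 134 − 269 = 203.
So 135 < x ≤ 203; integers 136 through 203: 68 values.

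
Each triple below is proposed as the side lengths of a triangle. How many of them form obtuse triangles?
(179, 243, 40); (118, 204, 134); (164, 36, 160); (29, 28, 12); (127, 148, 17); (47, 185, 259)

(179,243,40): 40+179 ≤ 243, not a triangle
(118,204,134): 118²+134² = 31880 < 41616 = 204² → obtuse
(164,36,160): 36²+160² = 26896 = 164² → right
(29,28,12): 12²+28² = 928 > 841 = 29² → acute
(127,148,17): 17+127 ≤ 148, not a triangle
(47,185,259): 47+185 ≤ 259, not a triangle
1 of the 6 is obtuse.

1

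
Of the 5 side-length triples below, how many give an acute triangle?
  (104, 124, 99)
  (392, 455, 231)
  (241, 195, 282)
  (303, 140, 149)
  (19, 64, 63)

3

(104,124,99): 99²+104² = 20617 > 15376 = 124² → acute
(392,455,231): 231²+392² = 207025 = 455² → right
(241,195,282): 195²+241² = 96106 > 79524 = 282² → acute
(303,140,149): 140+149 ≤ 303, not a triangle
(19,64,63): 19²+63² = 4330 > 4096 = 64² → acute
3 of the 5 are acute.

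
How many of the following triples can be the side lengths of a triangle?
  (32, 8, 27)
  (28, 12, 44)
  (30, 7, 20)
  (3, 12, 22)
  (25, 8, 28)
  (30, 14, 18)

3

(8,27,32): 8+27 > 32 → valid
(12,28,44): 12+28 ≤ 44 → not valid
(7,20,30): 7+20 ≤ 30 → not valid
(3,12,22): 3+12 ≤ 22 → not valid
(8,25,28): 8+25 > 28 → valid
(14,18,30): 14+18 > 30 → valid
3 of the 6 triples form a triangle.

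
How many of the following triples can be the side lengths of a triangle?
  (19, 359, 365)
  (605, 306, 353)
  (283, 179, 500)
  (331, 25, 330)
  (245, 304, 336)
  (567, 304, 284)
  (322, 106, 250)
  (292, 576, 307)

7

(19,359,365): 19+359 > 365 → valid
(306,353,605): 306+353 > 605 → valid
(179,283,500): 179+283 ≤ 500 → not valid
(25,330,331): 25+330 > 331 → valid
(245,304,336): 245+304 > 336 → valid
(284,304,567): 284+304 > 567 → valid
(106,250,322): 106+250 > 322 → valid
(292,307,576): 292+307 > 576 → valid
7 of the 8 triples form a triangle.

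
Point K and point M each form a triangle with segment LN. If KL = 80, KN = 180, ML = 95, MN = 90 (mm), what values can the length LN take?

100 < LN < 185

From triangle KLN: |80 − 180| < LN < 80 + 180, i.e. 100 < LN < 260.
From triangle MLN: 5 < LN < 185.
Both must hold, so LN lies in the intersection.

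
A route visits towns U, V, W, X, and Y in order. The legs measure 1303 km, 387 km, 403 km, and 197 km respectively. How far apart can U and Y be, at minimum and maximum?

316 ≤ UY ≤ 2290 km

The maximum is all hops collinear in one direction: 1303 + 387 + 403 + 197 = 2290.
The longest hop is 1303; the others sum to 987. Folding the others back against it leaves at least 1303 − 987 = 316.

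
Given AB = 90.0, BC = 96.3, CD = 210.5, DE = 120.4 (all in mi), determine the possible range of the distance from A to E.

0 ≤ AE ≤ 517.2 mi

The maximum is all hops collinear in one direction: 90.0 + 96.3 + 210.5 + 120.4 = 517.2.
The longest hop is 210.5; the others sum to 306.7. Since 210.5 ≤ 306.7, the path can fold back on itself completely, so the minimum distance is 0.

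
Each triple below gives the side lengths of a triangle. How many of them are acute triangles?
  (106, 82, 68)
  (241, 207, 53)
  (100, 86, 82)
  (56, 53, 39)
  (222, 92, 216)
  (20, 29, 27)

(106,82,68): 68²+82² = 11348 > 11236 = 106² → acute
(241,207,53): 53²+207² = 45658 < 58081 = 241² → obtuse
(100,86,82): 82²+86² = 14120 > 10000 = 100² → acute
(56,53,39): 39²+53² = 4330 > 3136 = 56² → acute
(222,92,216): 92²+216² = 55120 > 49284 = 222² → acute
(20,29,27): 20²+27² = 1129 > 841 = 29² → acute
5 of the 6 are acute.

5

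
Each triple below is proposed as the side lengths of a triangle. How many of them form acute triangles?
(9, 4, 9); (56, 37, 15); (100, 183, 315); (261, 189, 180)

(9,4,9): 4²+9² = 97 > 81 = 9² → acute
(56,37,15): 15+37 ≤ 56, not a triangle
(100,183,315): 100+183 ≤ 315, not a triangle
(261,189,180): 180²+189² = 68121 = 261² → right
1 of the 4 is acute.

1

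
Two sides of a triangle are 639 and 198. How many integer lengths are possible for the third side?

395

The third side lies in the open interval (441, 837).
Integers from 442 to 836 inclusive: 836 − 442 + 1 = 395.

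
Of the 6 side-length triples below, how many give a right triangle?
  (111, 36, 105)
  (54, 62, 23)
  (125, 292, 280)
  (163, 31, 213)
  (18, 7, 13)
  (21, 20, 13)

(111,36,105): 36²+105² = 12321 = 111² → right
(54,62,23): 23²+54² = 3445 < 3844 = 62² → obtuse
(125,292,280): 125²+280² = 94025 > 85264 = 292² → acute
(163,31,213): 31+163 ≤ 213, not a triangle
(18,7,13): 7²+13² = 218 < 324 = 18² → obtuse
(21,20,13): 13²+20² = 569 > 441 = 21² → acute
1 of the 6 is right.

1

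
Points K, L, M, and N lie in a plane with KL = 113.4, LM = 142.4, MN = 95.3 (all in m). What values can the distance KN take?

The maximum is all hops collinear in one direction: 113.4 + 142.4 + 95.3 = 351.1.
The longest hop is 142.4; the others sum to 208.7. Since 142.4 ≤ 208.7, the path can fold back on itself completely, so the minimum distance is 0.

0 ≤ KN ≤ 351.1 m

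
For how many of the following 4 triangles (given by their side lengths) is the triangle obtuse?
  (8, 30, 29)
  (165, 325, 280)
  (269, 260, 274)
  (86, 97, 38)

(8,30,29): 8²+29² = 905 > 900 = 30² → acute
(165,325,280): 165²+280² = 105625 = 325² → right
(269,260,274): 260²+269² = 139961 > 75076 = 274² → acute
(86,97,38): 38²+86² = 8840 < 9409 = 97² → obtuse
1 of the 4 is obtuse.

1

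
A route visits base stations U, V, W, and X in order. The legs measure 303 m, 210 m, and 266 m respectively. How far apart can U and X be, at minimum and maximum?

0 ≤ UX ≤ 779 m

The maximum is all hops collinear in one direction: 303 + 210 + 266 = 779.
The longest hop is 303; the others sum to 476. Since 303 ≤ 476, the path can fold back on itself completely, so the minimum distance is 0.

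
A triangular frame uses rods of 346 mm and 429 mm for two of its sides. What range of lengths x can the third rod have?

83 < x < 775

By the triangle inequality, x must be less than 346 + 429 = 775 and greater than |346 − 429| = 83.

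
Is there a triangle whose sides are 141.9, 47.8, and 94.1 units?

No

The two shorter sides sum to 141.9, exactly equal to the longest side 141.9.
That gives only a degenerate (flat) triangle — the inequality must be strict.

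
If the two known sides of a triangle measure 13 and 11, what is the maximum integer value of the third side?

23

The third side must be strictly less than 13 + 11 = 24.
The largest integer below 24 is 23.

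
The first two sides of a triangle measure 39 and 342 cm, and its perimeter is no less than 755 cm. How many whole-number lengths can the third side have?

Triangle inequality: 303 < x < 381. Perimeter ≥ 755 gives x ≥ 755 − 39 − 342 = 374.
So 374 ≤ x < 381; integers 374 through 380: 7 values.

7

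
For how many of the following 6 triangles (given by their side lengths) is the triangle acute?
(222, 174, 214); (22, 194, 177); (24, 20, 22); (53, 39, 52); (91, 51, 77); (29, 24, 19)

5

(222,174,214): 174²+214² = 76072 > 49284 = 222² → acute
(22,194,177): 22²+177² = 31813 < 37636 = 194² → obtuse
(24,20,22): 20²+22² = 884 > 576 = 24² → acute
(53,39,52): 39²+52² = 4225 > 2809 = 53² → acute
(91,51,77): 51²+77² = 8530 > 8281 = 91² → acute
(29,24,19): 19²+24² = 937 > 841 = 29² → acute
5 of the 6 are acute.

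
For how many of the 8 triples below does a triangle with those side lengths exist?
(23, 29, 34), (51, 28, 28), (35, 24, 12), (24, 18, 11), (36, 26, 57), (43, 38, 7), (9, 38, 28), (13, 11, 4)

7

(23,29,34): 23+29 > 34 → valid
(28,28,51): 28+28 > 51 → valid
(12,24,35): 12+24 > 35 → valid
(11,18,24): 11+18 > 24 → valid
(26,36,57): 26+36 > 57 → valid
(7,38,43): 7+38 > 43 → valid
(9,28,38): 9+28 ≤ 38 → not valid
(4,11,13): 4+11 > 13 → valid
7 of the 8 triples form a triangle.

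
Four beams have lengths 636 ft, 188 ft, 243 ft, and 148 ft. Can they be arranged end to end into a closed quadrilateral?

For a quadrilateral, each side must be shorter than the sum of the others.
Here the longest side is 636, but the remaining 3 sides sum to only 579.

No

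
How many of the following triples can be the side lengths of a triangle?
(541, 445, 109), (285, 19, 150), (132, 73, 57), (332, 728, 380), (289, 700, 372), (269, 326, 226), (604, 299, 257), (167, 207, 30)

(109,445,541): 109+445 > 541 → valid
(19,150,285): 19+150 ≤ 285 → not valid
(57,73,132): 57+73 ≤ 132 → not valid
(332,380,728): 332+380 ≤ 728 → not valid
(289,372,700): 289+372 ≤ 700 → not valid
(226,269,326): 226+269 > 326 → valid
(257,299,604): 257+299 ≤ 604 → not valid
(30,167,207): 30+167 ≤ 207 → not valid
2 of the 8 triples form a triangle.

2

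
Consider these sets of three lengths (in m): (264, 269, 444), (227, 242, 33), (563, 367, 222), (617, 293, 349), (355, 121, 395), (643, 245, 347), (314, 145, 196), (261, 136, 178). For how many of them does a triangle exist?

(264,269,444): 264+269 > 444 → valid
(33,227,242): 33+227 > 242 → valid
(222,367,563): 222+367 > 563 → valid
(293,349,617): 293+349 > 617 → valid
(121,355,395): 121+355 > 395 → valid
(245,347,643): 245+347 ≤ 643 → not valid
(145,196,314): 145+196 > 314 → valid
(136,178,261): 136+178 > 261 → valid
7 of the 8 triples form a triangle.

7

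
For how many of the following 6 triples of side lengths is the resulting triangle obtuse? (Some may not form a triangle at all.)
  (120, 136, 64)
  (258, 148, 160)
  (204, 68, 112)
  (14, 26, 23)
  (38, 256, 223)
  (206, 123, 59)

(120,136,64): 64²+120² = 18496 = 136² → right
(258,148,160): 148²+160² = 47504 < 66564 = 258² → obtuse
(204,68,112): 68+112 ≤ 204, not a triangle
(14,26,23): 14²+23² = 725 > 676 = 26² → acute
(38,256,223): 38²+223² = 51173 < 65536 = 256² → obtuse
(206,123,59): 59+123 ≤ 206, not a triangle
2 of the 6 are obtuse.

2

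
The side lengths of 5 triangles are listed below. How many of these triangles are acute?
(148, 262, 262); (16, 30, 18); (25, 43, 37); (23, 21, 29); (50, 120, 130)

3

(148,262,262): 148²+262² = 90548 > 68644 = 262² → acute
(16,30,18): 16²+18² = 580 < 900 = 30² → obtuse
(25,43,37): 25²+37² = 1994 > 1849 = 43² → acute
(23,21,29): 21²+23² = 970 > 841 = 29² → acute
(50,120,130): 50²+120² = 16900 = 130² → right
3 of the 5 are acute.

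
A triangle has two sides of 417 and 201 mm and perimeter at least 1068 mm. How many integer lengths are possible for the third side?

Triangle inequality: 216 < x < 618. Perimeter ≥ 1068 gives x ≥ 1068 − 417 − 201 = 450.
So 450 ≤ x < 618; integers 450 through 617: 168 values.

168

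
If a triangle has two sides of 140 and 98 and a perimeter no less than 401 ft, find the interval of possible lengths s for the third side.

Triangle inequality alone gives 42 < s < 238.
The perimeter condition gives s ≥ 401 − 140 − 98 = 163.
Intersecting the two: 163 ≤ s < 238.

163 ≤ s < 238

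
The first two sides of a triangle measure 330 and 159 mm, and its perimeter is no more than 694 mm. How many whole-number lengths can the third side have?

34

Triangle inequality: 171 < x < 489. Perimeter ≤ 694 gives x ≤ 694 − 330 − 159 = 205.
So 171 < x ≤ 205; integers 172 through 205: 34 values.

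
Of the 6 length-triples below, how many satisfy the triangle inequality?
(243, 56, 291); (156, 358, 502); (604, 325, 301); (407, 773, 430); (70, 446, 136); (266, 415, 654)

5

(56,243,291): 56+243 > 291 → valid
(156,358,502): 156+358 > 502 → valid
(301,325,604): 301+325 > 604 → valid
(407,430,773): 407+430 > 773 → valid
(70,136,446): 70+136 ≤ 446 → not valid
(266,415,654): 266+415 > 654 → valid
5 of the 6 triples form a triangle.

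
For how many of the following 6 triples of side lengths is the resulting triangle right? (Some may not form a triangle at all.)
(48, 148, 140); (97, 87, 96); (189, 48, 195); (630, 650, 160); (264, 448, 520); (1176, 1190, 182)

5

(48,148,140): 48²+140² = 21904 = 148² → right
(97,87,96): 87²+96² = 16785 > 9409 = 97² → acute
(189,48,195): 48²+189² = 38025 = 195² → right
(630,650,160): 160²+630² = 422500 = 650² → right
(264,448,520): 264²+448² = 270400 = 520² → right
(1176,1190,182): 182²+1176² = 1416100 = 1190² → right
5 of the 6 are right.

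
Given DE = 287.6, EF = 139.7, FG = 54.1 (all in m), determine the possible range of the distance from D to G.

93.8 ≤ DG ≤ 481.4 m

The maximum is all hops collinear in one direction: 287.6 + 139.7 + 54.1 = 481.4.
The longest hop is 287.6; the others sum to 193.8. Folding the others back against it leaves at least 287.6 − 193.8 = 93.8.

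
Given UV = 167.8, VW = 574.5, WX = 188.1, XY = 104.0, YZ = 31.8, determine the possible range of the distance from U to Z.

82.8 ≤ UZ ≤ 1066.2

The maximum is all hops collinear in one direction: 167.8 + 574.5 + 188.1 + 104.0 + 31.8 = 1066.2.
The longest hop is 574.5; the others sum to 491.7. Folding the others back against it leaves at least 574.5 − 491.7 = 82.8.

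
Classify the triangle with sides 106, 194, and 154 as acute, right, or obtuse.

obtuse

Compare the square of the longest side to the sum of squares of the other two: 106² + 154² = 34952 < 37636 = 194².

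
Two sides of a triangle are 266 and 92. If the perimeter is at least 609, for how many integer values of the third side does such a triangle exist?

107

Triangle inequality: 174 < x < 358. Perimeter ≥ 609 gives x ≥ 609 − 266 − 92 = 251.
So 251 ≤ x < 358; integers 251 through 357: 107 values.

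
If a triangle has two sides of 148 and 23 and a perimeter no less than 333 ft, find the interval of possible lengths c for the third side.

162 ≤ c < 171

Triangle inequality alone gives 125 < c < 171.
The perimeter condition gives c ≥ 333 − 148 − 23 = 162.
Intersecting the two: 162 ≤ c < 171.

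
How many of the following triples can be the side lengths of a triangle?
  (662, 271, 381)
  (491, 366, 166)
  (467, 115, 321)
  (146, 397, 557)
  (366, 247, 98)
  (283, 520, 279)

(271,381,662): 271+381 ≤ 662 → not valid
(166,366,491): 166+366 > 491 → valid
(115,321,467): 115+321 ≤ 467 → not valid
(146,397,557): 146+397 ≤ 557 → not valid
(98,247,366): 98+247 ≤ 366 → not valid
(279,283,520): 279+283 > 520 → valid
2 of the 6 triples form a triangle.

2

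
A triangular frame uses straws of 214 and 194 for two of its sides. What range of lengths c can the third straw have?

By the triangle inequality, c must be less than 214 + 194 = 408 and greater than |214 − 194| = 20.

20 < c < 408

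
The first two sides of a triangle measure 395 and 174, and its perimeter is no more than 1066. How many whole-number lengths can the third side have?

276

Triangle inequality: 221 < x < 569. Perimeter ≤ 1066 gives x ≤ 1066 − 395 − 174 = 497.
So 221 < x ≤ 497; integers 222 through 497: 276 values.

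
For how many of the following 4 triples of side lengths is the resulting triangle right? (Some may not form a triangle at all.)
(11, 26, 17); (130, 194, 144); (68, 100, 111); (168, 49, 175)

(11,26,17): 11²+17² = 410 < 676 = 26² → obtuse
(130,194,144): 130²+144² = 37636 = 194² → right
(68,100,111): 68²+100² = 14624 > 12321 = 111² → acute
(168,49,175): 49²+168² = 30625 = 175² → right
2 of the 4 are right.

2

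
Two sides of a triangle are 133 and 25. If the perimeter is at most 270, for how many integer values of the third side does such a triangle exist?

Triangle inequality: 108 < x < 158. Perimeter ≤ 270 gives x ≤ 270 − 133 − 25 = 112.
So 108 < x ≤ 112; integers 109 through 112: 4 values.

4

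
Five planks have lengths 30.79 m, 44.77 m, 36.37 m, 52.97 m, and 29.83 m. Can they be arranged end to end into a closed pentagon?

Yes

A pentagon exists iff every side is shorter than the sum of the others — equivalently, the longest side is less than the sum of the rest.
Longest side 52.97 < 141.76 (sum of the remaining 4), so yes.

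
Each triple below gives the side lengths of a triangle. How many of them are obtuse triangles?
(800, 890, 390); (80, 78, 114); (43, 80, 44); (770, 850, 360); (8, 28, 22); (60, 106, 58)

(800,890,390): 390²+800² = 792100 = 890² → right
(80,78,114): 78²+80² = 12484 < 12996 = 114² → obtuse
(43,80,44): 43²+44² = 3785 < 6400 = 80² → obtuse
(770,850,360): 360²+770² = 722500 = 850² → right
(8,28,22): 8²+22² = 548 < 784 = 28² → obtuse
(60,106,58): 58²+60² = 6964 < 11236 = 106² → obtuse
4 of the 6 are obtuse.

4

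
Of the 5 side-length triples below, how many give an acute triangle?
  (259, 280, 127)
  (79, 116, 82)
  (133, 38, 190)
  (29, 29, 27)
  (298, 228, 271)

3

(259,280,127): 127²+259² = 83210 > 78400 = 280² → acute
(79,116,82): 79²+82² = 12965 < 13456 = 116² → obtuse
(133,38,190): 38+133 ≤ 190, not a triangle
(29,29,27): 27²+29² = 1570 > 841 = 29² → acute
(298,228,271): 228²+271² = 125425 > 88804 = 298² → acute
3 of the 5 are acute.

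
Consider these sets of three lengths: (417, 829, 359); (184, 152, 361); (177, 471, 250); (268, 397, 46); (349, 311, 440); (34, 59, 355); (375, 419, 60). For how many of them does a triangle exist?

(359,417,829): 359+417 ≤ 829 → not valid
(152,184,361): 152+184 ≤ 361 → not valid
(177,250,471): 177+250 ≤ 471 → not valid
(46,268,397): 46+268 ≤ 397 → not valid
(311,349,440): 311+349 > 440 → valid
(34,59,355): 34+59 ≤ 355 → not valid
(60,375,419): 60+375 > 419 → valid
2 of the 7 triples form a triangle.

2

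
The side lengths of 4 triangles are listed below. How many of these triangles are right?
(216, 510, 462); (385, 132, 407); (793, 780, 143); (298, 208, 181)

(216,510,462): 216²+462² = 260100 = 510² → right
(385,132,407): 132²+385² = 165649 = 407² → right
(793,780,143): 143²+780² = 628849 = 793² → right
(298,208,181): 181²+208² = 76025 < 88804 = 298² → obtuse
3 of the 4 are right.

3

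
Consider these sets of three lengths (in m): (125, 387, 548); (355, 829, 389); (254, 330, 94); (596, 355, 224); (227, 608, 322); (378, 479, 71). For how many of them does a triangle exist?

(125,387,548): 125+387 ≤ 548 → not valid
(355,389,829): 355+389 ≤ 829 → not valid
(94,254,330): 94+254 > 330 → valid
(224,355,596): 224+355 ≤ 596 → not valid
(227,322,608): 227+322 ≤ 608 → not valid
(71,378,479): 71+378 ≤ 479 → not valid
1 of the 6 triples forms a triangle.

1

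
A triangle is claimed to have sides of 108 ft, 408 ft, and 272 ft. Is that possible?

The longest side is 408, but the other two sum to only 380.
380 < 408, so the triangle inequality fails.

No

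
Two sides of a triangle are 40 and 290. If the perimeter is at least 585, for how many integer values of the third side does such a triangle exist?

Triangle inequality: 250 < x < 330. Perimeter ≥ 585 gives x ≥ 585 − 40 − 290 = 255.
So 255 ≤ x < 330; integers 255 through 329: 75 values.

75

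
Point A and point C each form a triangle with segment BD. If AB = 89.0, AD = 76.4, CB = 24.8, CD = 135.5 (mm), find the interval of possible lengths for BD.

110.7 < BD < 160.3

From triangle ABD: |89.0 − 76.4| < BD < 89.0 + 76.4, i.e. 12.6 < BD < 165.4.
From triangle CBD: 110.7 < BD < 160.3.
Both must hold, so BD lies in the intersection.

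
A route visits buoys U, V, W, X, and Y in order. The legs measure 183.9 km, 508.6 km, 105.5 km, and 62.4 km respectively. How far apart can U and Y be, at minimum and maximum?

156.8 ≤ UY ≤ 860.4 km

The maximum is all hops collinear in one direction: 183.9 + 508.6 + 105.5 + 62.4 = 860.4.
The longest hop is 508.6; the others sum to 351.8. Folding the others back against it leaves at least 508.6 − 351.8 = 156.8.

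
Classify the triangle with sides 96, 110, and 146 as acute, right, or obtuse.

right

Compare the square of the longest side to the sum of squares of the other two: 96² + 110² = 21316 = 146².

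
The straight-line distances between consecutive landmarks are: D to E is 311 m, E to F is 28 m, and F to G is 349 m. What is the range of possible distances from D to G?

10 ≤ DG ≤ 688 m

The maximum is all hops collinear in one direction: 311 + 28 + 349 = 688.
The longest hop is 349; the others sum to 339. Folding the others back against it leaves at least 349 − 339 = 10.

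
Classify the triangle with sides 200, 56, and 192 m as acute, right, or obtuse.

Compare the square of the longest side to the sum of squares of the other two: 56² + 192² = 40000 = 200².

right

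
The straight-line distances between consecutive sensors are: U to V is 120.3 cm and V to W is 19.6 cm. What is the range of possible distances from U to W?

100.7 ≤ UW ≤ 139.9 cm

By the triangle inequality, |120.3 − 19.6| ≤ UW ≤ 120.3 + 19.6.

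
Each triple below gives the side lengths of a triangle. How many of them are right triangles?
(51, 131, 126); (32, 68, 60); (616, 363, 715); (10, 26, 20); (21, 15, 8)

(51,131,126): 51²+126² = 18477 > 17161 = 131² → acute
(32,68,60): 32²+60² = 4624 = 68² → right
(616,363,715): 363²+616² = 511225 = 715² → right
(10,26,20): 10²+20² = 500 < 676 = 26² → obtuse
(21,15,8): 8²+15² = 289 < 441 = 21² → obtuse
2 of the 5 are right.

2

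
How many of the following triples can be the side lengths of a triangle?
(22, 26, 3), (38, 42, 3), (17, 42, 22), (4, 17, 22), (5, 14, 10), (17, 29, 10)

1

(3,22,26): 3+22 ≤ 26 → not valid
(3,38,42): 3+38 ≤ 42 → not valid
(17,22,42): 17+22 ≤ 42 → not valid
(4,17,22): 4+17 ≤ 22 → not valid
(5,10,14): 5+10 > 14 → valid
(10,17,29): 10+17 ≤ 29 → not valid
1 of the 6 triples forms a triangle.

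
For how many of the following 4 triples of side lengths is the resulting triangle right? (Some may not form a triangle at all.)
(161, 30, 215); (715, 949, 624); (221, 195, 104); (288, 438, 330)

3

(161,30,215): 30+161 ≤ 215, not a triangle
(715,949,624): 624²+715² = 900601 = 949² → right
(221,195,104): 104²+195² = 48841 = 221² → right
(288,438,330): 288²+330² = 191844 = 438² → right
3 of the 4 are right.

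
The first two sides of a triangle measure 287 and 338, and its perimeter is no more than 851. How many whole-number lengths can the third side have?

175

Triangle inequality: 51 < x < 625. Perimeter ≤ 851 gives x ≤ 851 − 287 − 338 = 226.
So 51 < x ≤ 226; integers 52 through 226: 175 values.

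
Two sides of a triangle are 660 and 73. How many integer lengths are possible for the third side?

The third side lies in the open interval (587, 733).
Integers from 588 to 732 inclusive: 732 − 588 + 1 = 145.

145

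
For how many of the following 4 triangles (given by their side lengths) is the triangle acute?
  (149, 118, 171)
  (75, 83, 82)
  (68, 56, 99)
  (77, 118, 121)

(149,118,171): 118²+149² = 36125 > 29241 = 171² → acute
(75,83,82): 75²+82² = 12349 > 6889 = 83² → acute
(68,56,99): 56²+68² = 7760 < 9801 = 99² → obtuse
(77,118,121): 77²+118² = 19853 > 14641 = 121² → acute
3 of the 4 are acute.

3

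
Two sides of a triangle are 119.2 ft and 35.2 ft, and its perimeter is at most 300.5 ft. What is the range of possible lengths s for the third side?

Triangle inequality alone gives 84.0 < s < 154.4.
The perimeter condition gives s ≤ 300.5 − 119.2 − 35.2 = 146.1.
Intersecting the two: 84.0 < s ≤ 146.1.

84.0 < s ≤ 146.1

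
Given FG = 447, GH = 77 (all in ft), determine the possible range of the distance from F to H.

By the triangle inequality, |447 − 77| ≤ FH ≤ 447 + 77.

370 ≤ FH ≤ 524 ft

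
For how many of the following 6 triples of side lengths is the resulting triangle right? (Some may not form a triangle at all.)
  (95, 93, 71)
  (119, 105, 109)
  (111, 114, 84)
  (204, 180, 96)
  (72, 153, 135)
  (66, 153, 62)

(95,93,71): 71²+93² = 13690 > 9025 = 95² → acute
(119,105,109): 105²+109² = 22906 > 14161 = 119² → acute
(111,114,84): 84²+111² = 19377 > 12996 = 114² → acute
(204,180,96): 96²+180² = 41616 = 204² → right
(72,153,135): 72²+135² = 23409 = 153² → right
(66,153,62): 62+66 ≤ 153, not a triangle
2 of the 6 are right.

2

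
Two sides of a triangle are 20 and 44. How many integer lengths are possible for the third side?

39

The third side lies in the open interval (24, 64).
Integers from 25 to 63 inclusive: 63 − 25 + 1 = 39.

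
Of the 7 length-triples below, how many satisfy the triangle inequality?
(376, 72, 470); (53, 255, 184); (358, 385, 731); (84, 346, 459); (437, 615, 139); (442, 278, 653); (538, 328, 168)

2

(72,376,470): 72+376 ≤ 470 → not valid
(53,184,255): 53+184 ≤ 255 → not valid
(358,385,731): 358+385 > 731 → valid
(84,346,459): 84+346 ≤ 459 → not valid
(139,437,615): 139+437 ≤ 615 → not valid
(278,442,653): 278+442 > 653 → valid
(168,328,538): 168+328 ≤ 538 → not valid
2 of the 7 triples form a triangle.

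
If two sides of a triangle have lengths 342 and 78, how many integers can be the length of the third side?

The third side lies in the open interval (264, 420).
Integers from 265 to 419 inclusive: 419 − 265 + 1 = 155.

155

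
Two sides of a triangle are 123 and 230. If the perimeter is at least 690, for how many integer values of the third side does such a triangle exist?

16

Triangle inequality: 107 < x < 353. Perimeter ≥ 690 gives x ≥ 690 − 123 − 230 = 337.
So 337 ≤ x < 353; integers 337 through 352: 16 values.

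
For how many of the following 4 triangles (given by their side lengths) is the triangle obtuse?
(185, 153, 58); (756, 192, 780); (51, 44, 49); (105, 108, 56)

(185,153,58): 58²+153² = 26773 < 34225 = 185² → obtuse
(756,192,780): 192²+756² = 608400 = 780² → right
(51,44,49): 44²+49² = 4337 > 2601 = 51² → acute
(105,108,56): 56²+105² = 14161 > 11664 = 108² → acute
1 of the 4 is obtuse.

1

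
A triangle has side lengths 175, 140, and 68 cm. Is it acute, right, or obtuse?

Compare the square of the longest side to the sum of squares of the other two: 68² + 140² = 24224 < 30625 = 175².

obtuse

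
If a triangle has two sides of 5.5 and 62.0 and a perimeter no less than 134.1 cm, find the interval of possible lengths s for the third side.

Triangle inequality alone gives 56.5 < s < 67.5.
The perimeter condition gives s ≥ 134.1 − 5.5 − 62.0 = 66.6.
Intersecting the two: 66.6 ≤ s < 67.5.

66.6 ≤ s < 67.5 cm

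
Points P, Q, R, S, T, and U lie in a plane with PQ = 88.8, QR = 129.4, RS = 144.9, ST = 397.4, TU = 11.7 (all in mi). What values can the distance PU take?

22.6 ≤ PU ≤ 772.2 mi

The maximum is all hops collinear in one direction: 88.8 + 129.4 + 144.9 + 397.4 + 11.7 = 772.2.
The longest hop is 397.4; the others sum to 374.8. Folding the others back against it leaves at least 397.4 − 374.8 = 22.6.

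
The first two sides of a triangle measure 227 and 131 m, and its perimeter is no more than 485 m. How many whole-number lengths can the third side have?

Triangle inequality: 96 < x < 358. Perimeter ≤ 485 gives x ≤ 485 − 227 − 131 = 127.
So 96 < x ≤ 127; integers 97 through 127: 31 values.

31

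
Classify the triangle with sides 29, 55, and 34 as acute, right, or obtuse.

Compare the square of the longest side to the sum of squares of the other two: 29² + 34² = 1997 < 3025 = 55².

obtuse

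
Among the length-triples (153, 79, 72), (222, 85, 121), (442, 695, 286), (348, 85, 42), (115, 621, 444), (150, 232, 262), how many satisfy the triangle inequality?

(72,79,153): 72+79 ≤ 153 → not valid
(85,121,222): 85+121 ≤ 222 → not valid
(286,442,695): 286+442 > 695 → valid
(42,85,348): 42+85 ≤ 348 → not valid
(115,444,621): 115+444 ≤ 621 → not valid
(150,232,262): 150+232 > 262 → valid
2 of the 6 triples form a triangle.

2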